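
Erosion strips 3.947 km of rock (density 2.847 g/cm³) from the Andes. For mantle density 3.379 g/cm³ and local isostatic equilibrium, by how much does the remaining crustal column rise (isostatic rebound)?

3.33 km

Unloading: uplift u = e ρ_c/ρ_m = 3.947 km × 2.847/3.379 = 3.33 km.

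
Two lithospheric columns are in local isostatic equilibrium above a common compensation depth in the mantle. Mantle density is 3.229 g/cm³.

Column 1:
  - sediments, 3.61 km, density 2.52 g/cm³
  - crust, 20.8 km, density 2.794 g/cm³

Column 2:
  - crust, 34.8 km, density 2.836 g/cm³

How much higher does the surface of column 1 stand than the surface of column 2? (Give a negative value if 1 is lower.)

−0.641 km

For any compensation level in the mantle, the mantle terms cancel and isostasy reduces to e = (Σt_1 − Σt_2) − (Σ(ρt)_1 − Σ(ρt)_2) / ρ_m.
Σt_1 = 24.41 km; Σt_2 = 34.8 km; Σ(ρt)_1 = 67.2124; Σ(ρt)_2 = 98.6928 (in km·g/cm³).
e = (24.41 − 34.8) − (67.2124 − 98.6928) / 3.229 = −0.641 km.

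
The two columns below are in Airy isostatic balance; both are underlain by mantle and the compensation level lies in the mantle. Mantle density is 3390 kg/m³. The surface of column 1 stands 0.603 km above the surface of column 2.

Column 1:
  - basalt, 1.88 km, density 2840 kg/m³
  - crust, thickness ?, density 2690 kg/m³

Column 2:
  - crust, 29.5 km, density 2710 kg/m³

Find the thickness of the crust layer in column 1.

Take the compensation level at the base of the deeper column (depth z_c below the surface of column 1) and equate Σ ρ_i t_i down to z_c; mantle fills any gap and the z_c terms cancel.
Column 1: 1.88×2840 + x×2690 + (z_c − 1.88 − x)×3390
Column 2: 0.603×0 + 29.5×2710 + (z_c − 0.603 − 29.5)×3390
The z_c×3390 term appears on both sides and cancels. Collect the known terms of each column as K = Σ(ρt)_known − 3390 × (depth of known layers): K_1 = 5339.2 − 3390×1.88 = −1034; K_2 = 79945 − 3390×(0.603 + 29.5) = −22104.17.
Balance: K_1 − x×(3390 − 2690) = K_2, so x = (K_1 − K_2)/(3390 − 2690) = 21070.2/700 = 30.1 km.

30.1 km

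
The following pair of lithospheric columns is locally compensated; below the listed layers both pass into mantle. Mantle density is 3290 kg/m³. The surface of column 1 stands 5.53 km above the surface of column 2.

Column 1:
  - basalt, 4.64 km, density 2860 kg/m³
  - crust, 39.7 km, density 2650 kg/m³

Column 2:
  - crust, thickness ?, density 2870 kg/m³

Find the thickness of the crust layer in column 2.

Take the compensation level at the base of the deeper column (depth z_c below the surface of column 1) and equate Σ ρ_i t_i down to z_c; mantle fills any gap and the z_c terms cancel.
Column 1: 4.64×2860 + 39.7×2650 + (z_c − 44.34)×3290
Column 2: 5.53×0 + x×2870 + (z_c − 5.53 − 0 − x)×3290
The z_c×3290 term appears on both sides and cancels. Collect the known terms of each column as K = Σ(ρt)_known − 3290 × (depth of known layers): K_1 = 118475.4 − 3290×44.34 = −27403.2; K_2 = 0 − 3290×(5.53 + 0) = −18193.7.
Balance: K_1 = K_2 − x×(3290 − 2870), so x = (K_2 − K_1)/(3290 − 2870) = 9209.5/420 = 21.9 km.

21.9 km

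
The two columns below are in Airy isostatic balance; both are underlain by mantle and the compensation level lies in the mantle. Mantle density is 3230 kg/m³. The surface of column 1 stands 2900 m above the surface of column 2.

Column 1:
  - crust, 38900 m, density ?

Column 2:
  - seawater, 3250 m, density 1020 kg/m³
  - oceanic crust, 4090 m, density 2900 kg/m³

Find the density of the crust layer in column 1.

Take the compensation level at the base of the deeper column (depth z_c below the surface of column 1) and equate Σ ρ_i t_i down to z_c; mantle fills any gap and the z_c terms cancel.
Column 1: 38900×ρ + (z_c − 38900)×3230
Column 2: 2900×0 + 3250×1020 + 4090×2900 + (z_c − 2900 − 7340)×3230
The z_c×3230 term appears on both sides and cancels. Collect the known terms of each column as K = Σ(ρt)_known − 3230 × (depth of known layers): K_1 = 0 − 3230×38900 = −125647000; K_2 = 15176000 − 3230×(2900 + 7340) = −17899200.
Balance: K_1 + 38900×ρ = K_2, so ρ = (K_2 − K_1)/38900 = 107748000/38900 = 2770 kg/m³.

2770 kg/m³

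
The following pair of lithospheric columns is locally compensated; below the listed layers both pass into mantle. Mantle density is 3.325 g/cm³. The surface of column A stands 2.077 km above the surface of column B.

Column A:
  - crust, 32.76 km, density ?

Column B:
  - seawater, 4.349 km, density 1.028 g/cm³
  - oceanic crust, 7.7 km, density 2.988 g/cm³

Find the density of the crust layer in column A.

2.73 g/cm³

Take the compensation level at the base of the deeper column (depth z_c below the surface of column A) and equate Σ ρ_i t_i down to z_c; mantle fills any gap and the z_c terms cancel.
Column A: 32.76×ρ + (z_c − 32.76)×3.325
Column B: 2.077×0 + 4.349×1.028 + 7.7×2.988 + (z_c − 2.077 − 12.049)×3.325
The z_c×3.325 term appears on both sides and cancels. Collect the known terms of each column as K = Σ(ρt)_known − 3.325 × (depth of known layers): K_A = 0 − 3.325×32.76 = −108.927; K_B = 27.478372 − 3.325×(2.077 + 12.049) = −19.490578.
Balance: K_A + 32.76×ρ = K_B, so ρ = (K_B − K_A)/32.76 = 89.4364/32.76 = 2.73 g/cm³.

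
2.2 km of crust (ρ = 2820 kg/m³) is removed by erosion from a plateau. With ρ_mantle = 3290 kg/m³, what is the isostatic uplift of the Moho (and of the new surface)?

1.89 km

Unloading: uplift u = e ρ_c/ρ_m = 2.2 km × 2820/3290 = 1.89 km.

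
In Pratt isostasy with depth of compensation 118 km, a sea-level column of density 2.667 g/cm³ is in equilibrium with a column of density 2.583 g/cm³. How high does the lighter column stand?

ρ_ref D = ρ (D + h) → h = D (ρ_ref − ρ)/ρ.
h = 118 km × (2.667 − 2.583)/2.583 = 3.84 km.

3.84 km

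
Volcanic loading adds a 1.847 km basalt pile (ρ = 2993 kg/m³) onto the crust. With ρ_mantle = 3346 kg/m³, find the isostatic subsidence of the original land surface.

Subaerial loading: s = t ρ_load / ρ_m.
s = 1.847 km × 2993/3346 = 1.65 km.

1.65 km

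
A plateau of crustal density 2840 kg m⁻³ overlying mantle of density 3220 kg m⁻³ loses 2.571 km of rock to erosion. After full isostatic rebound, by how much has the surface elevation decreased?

Rebound u = e ρ_c/ρ_m = 2.571 km × 2840/3220 = 2.268 km.
Net surface drop = e − u = 2.571 km − 2.268 km = e (ρ_m − ρ_c)/ρ_m = 0.303 km.

0.303 km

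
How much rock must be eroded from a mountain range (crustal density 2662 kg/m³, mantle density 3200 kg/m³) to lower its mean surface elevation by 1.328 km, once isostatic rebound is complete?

7.9 km

Net drop Δ = e − u = e − e ρ_c/ρ_m = e (ρ_m − ρ_c)/ρ_m.
e = Δ ρ_m/(ρ_m − ρ_c) = 1.328 km × 3200/538 = 7.9 km.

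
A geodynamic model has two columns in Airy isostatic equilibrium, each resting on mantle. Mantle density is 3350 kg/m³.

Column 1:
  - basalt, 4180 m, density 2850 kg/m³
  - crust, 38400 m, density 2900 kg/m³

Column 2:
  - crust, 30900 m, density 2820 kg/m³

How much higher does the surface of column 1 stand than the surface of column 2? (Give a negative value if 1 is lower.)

For any compensation level in the mantle, the mantle terms cancel and isostasy reduces to e = (Σt_1 − Σt_2) − (Σ(ρt)_1 − Σ(ρt)_2) / ρ_m.
Σt_1 = 42580 m; Σt_2 = 30900 m; Σ(ρt)_1 = 123273000; Σ(ρt)_2 = 87138000 (in m·kg/m³).
e = (42580 − 30900) − (123273000 − 87138000) / 3350 = 893 m.

893 m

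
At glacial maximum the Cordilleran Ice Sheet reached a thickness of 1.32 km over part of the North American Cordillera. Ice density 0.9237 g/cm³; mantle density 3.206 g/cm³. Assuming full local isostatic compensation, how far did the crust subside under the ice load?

0.38 km

Isostatic balance requires: the ice load ρ_ice t is balanced by mantle displaced below, ρ_m s.
s = t ρ_ice / ρ_m = 1.32 km × 0.9237/3.206 = 0.38 km.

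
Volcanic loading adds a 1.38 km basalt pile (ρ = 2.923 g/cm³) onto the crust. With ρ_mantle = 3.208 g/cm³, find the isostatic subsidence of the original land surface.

1.26 km

Subaerial loading: s = t ρ_load / ρ_m.
s = 1.38 km × 2.923/3.208 = 1.26 km.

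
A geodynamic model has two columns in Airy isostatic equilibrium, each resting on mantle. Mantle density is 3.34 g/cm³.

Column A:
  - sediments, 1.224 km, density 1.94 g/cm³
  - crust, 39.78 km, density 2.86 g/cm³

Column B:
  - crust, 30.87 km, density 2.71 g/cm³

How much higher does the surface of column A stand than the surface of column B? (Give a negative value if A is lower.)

0.407 km

For any compensation level in the mantle, the mantle terms cancel and isostasy reduces to e = (Σt_A − Σt_B) − (Σ(ρt)_A − Σ(ρt)_B) / ρ_m.
Σt_A = 41.004 km; Σt_B = 30.87 km; Σ(ρt)_A = 116.14536; Σ(ρt)_B = 83.6577 (in km·g/cm³).
e = (41.004 − 30.87) − (116.14536 − 83.6577) / 3.34 = 0.407 km.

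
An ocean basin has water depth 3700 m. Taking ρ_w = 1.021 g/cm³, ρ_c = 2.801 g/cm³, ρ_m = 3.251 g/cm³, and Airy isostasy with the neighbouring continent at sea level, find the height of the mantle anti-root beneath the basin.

Equating mass per unit area of the two columns: replacing crust with seawater at the top is compensated by replacing crust with mantle at the base: d (ρ_c − ρ_w) = a (ρ_m − ρ_c).
a = d (ρ_c − ρ_w)/(ρ_m − ρ_c) = 3700 m × 1.78/0.45 = 14600 m.

14600 m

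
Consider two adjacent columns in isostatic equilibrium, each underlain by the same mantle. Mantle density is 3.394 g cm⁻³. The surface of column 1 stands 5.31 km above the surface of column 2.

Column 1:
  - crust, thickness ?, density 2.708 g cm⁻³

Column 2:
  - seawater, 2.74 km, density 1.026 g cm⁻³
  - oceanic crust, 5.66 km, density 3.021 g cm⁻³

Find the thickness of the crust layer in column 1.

Take the compensation level at the base of the deeper column (depth z_c below the surface of column 1) and equate Σ ρ_i t_i down to z_c; mantle fills any gap and the z_c terms cancel.
Column 1: x×2.708 + (z_c − 0 − x)×3.394
Column 2: 5.31×0 + 2.74×1.026 + 5.66×3.021 + (z_c − 5.31 − 8.4)×3.394
The z_c×3.394 term appears on both sides and cancels. Collect the known terms of each column as K = Σ(ρt)_known − 3.394 × (depth of known layers): K_1 = 0 − 3.394×0 = 0; K_2 = 19.9101 − 3.394×(5.31 + 8.4) = −26.62164.
Balance: K_1 − x×(3.394 − 2.708) = K_2, so x = (K_1 − K_2)/(3.394 − 2.708) = 26.6216/0.686 = 38.8 km.

38.8 km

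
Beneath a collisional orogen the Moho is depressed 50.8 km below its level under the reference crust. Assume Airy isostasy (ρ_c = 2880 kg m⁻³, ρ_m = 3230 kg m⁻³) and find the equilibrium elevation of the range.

Equating mass per unit area of the two columns: ρ_c h = (ρ_m − ρ_c) r.
h = r (ρ_m − ρ_c) / ρ_c = 50.8 km × (3230 − 2880) / 2880 = 6.17 km.

6.17 km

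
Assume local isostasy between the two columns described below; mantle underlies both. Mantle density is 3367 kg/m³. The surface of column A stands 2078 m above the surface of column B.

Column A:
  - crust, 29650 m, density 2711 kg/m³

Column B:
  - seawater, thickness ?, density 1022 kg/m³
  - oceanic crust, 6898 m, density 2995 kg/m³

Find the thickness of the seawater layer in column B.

4220 m

Take the compensation level at the base of the deeper column (depth z_c below the surface of column A) and equate Σ ρ_i t_i down to z_c; mantle fills any gap and the z_c terms cancel.
Column A: 29650×2711 + (z_c − 29650)×3367
Column B: 2078×0 + x×1022 + 6898×2995 + (z_c − 2078 − 6898 − x)×3367
The z_c×3367 term appears on both sides and cancels. Collect the known terms of each column as K = Σ(ρt)_known − 3367 × (depth of known layers): K_A = 80381150 − 3367×29650 = −19450400; K_B = 20659510 − 3367×(2078 + 6898) = −9562682.
Balance: K_A = K_B − x×(3367 − 1022), so x = (K_B − K_A)/(3367 − 1022) = 9887720/2345 = 4220 m.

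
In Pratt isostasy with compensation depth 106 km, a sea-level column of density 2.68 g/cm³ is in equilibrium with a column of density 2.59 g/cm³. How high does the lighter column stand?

3.68 km

ρ_ref D = ρ (D + h) → h = D (ρ_ref − ρ)/ρ.
h = 106 km × (2.68 − 2.59)/2.59 = 3.68 km.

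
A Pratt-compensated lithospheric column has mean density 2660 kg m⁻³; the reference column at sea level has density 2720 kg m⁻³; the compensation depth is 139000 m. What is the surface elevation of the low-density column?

3140 m

ρ_ref D = ρ (D + h) → h = D (ρ_ref − ρ)/ρ.
h = 139000 m × (2720 − 2660)/2660 = 3140 m.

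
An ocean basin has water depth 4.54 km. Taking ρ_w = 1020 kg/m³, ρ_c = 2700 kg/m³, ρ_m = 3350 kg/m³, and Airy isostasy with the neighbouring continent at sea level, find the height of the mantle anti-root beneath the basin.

Equating mass per unit area of the two columns: replacing crust with seawater at the top is compensated by replacing crust with mantle at the base: d (ρ_c − ρ_w) = a (ρ_m − ρ_c).
a = d (ρ_c − ρ_w)/(ρ_m − ρ_c) = 4.54 km × 1680/650 = 11.7 km.

11.7 km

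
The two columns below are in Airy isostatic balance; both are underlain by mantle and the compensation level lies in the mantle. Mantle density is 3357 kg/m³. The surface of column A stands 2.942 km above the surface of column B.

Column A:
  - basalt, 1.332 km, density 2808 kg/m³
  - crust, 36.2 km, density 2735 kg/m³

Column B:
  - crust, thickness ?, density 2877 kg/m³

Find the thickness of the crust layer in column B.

27.9 km

Take the compensation level at the base of the deeper column (depth z_c below the surface of column A) and equate Σ ρ_i t_i down to z_c; mantle fills any gap and the z_c terms cancel.
Column A: 1.332×2808 + 36.2×2735 + (z_c − 37.532)×3357
Column B: 2.942×0 + x×2877 + (z_c − 2.942 − 0 − x)×3357
The z_c×3357 term appears on both sides and cancels. Collect the known terms of each column as K = Σ(ρt)_known − 3357 × (depth of known layers): K_A = 102747.256 − 3357×37.532 = −23247.668; K_B = 0 − 3357×(2.942 + 0) = −9876.294.
Balance: K_A = K_B − x×(3357 − 2877), so x = (K_B − K_A)/(3357 − 2877) = 13371.4/480 = 27.9 km.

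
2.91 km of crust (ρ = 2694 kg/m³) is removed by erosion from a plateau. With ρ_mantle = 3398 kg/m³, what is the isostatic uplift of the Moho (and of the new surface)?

2.31 km

Unloading: uplift u = e ρ_c/ρ_m = 2.91 km × 2694/3398 = 2.31 km.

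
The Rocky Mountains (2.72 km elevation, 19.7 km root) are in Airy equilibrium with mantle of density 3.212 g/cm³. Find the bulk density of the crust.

ρ_c h = (ρ_m − ρ_c) r → ρ_c (h + r) = ρ_m r → ρ_c = ρ_m r / (h + r).
ρ_c = 3.212 × 19.7 km / (2.72 km + 19.7 km) = 2.82 g/cm³.

2.82 g/cm³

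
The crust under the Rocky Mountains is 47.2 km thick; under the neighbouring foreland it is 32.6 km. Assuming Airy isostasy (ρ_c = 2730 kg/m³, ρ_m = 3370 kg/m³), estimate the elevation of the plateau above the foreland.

Excess crust Δ = 47.2 km − 32.6 km = 14.6 km, split between elevation h and root r with h + r = Δ.
Airy balance ρ_c h = (ρ_m − ρ_c) r gives r = h ρ_c/(ρ_m − ρ_c), so h (1 + ρ_c/(ρ_m − ρ_c)) = Δ, i.e. h = Δ (ρ_m − ρ_c)/ρ_m.
h = 14.6 km × 640/3370 = 2.77 km.

2.77 km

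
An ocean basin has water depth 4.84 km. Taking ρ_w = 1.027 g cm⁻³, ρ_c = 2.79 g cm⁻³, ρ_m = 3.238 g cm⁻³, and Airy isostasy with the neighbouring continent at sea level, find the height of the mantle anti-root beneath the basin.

In Airy isostatic equilibrium: replacing crust with seawater at the top is compensated by replacing crust with mantle at the base: d (ρ_c − ρ_w) = a (ρ_m − ρ_c).
a = d (ρ_c − ρ_w)/(ρ_m − ρ_c) = 4.84 km × 1.763/0.448 = 19 km.

19 km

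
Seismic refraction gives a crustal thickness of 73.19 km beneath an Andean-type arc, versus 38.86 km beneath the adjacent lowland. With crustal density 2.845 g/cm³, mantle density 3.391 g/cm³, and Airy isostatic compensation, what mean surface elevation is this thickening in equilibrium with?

5.53 km

Excess crust Δ = 73.19 km − 38.86 km = 34.33 km, split between elevation h and root r with h + r = Δ.
Airy balance ρ_c h = (ρ_m − ρ_c) r gives r = h ρ_c/(ρ_m − ρ_c), so h (1 + ρ_c/(ρ_m − ρ_c)) = Δ, i.e. h = Δ (ρ_m − ρ_c)/ρ_m.
h = 34.33 km × 0.546/3.391 = 5.53 km.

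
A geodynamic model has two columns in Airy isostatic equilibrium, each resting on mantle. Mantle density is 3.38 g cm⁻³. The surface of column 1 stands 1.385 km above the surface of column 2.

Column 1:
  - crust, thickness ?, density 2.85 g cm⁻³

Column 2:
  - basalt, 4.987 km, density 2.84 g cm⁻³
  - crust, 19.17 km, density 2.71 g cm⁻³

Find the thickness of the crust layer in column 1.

Take the compensation level at the base of the deeper column (depth z_c below the surface of column 1) and equate Σ ρ_i t_i down to z_c; mantle fills any gap and the z_c terms cancel.
Column 1: x×2.85 + (z_c − 0 − x)×3.38
Column 2: 1.385×0 + 4.987×2.84 + 19.17×2.71 + (z_c − 1.385 − 24.157)×3.38
The z_c×3.38 term appears on both sides and cancels. Collect the known terms of each column as K = Σ(ρt)_known − 3.38 × (depth of known layers): K_1 = 0 − 3.38×0 = 0; K_2 = 66.11378 − 3.38×(1.385 + 24.157) = −20.21818.
Balance: K_1 − x×(3.38 − 2.85) = K_2, so x = (K_1 − K_2)/(3.38 − 2.85) = 20.2182/0.53 = 38.1 km.

38.1 km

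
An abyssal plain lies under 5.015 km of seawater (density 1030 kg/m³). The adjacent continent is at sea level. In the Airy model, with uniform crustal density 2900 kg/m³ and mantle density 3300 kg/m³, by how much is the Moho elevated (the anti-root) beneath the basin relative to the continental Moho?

Balancing pressure at the compensation depth: replacing crust with seawater at the top is compensated by replacing crust with mantle at the base: d (ρ_c − ρ_w) = a (ρ_m − ρ_c).
a = d (ρ_c − ρ_w)/(ρ_m − ρ_c) = 5.015 km × 1870/400 = 23.4 km.

23.4 km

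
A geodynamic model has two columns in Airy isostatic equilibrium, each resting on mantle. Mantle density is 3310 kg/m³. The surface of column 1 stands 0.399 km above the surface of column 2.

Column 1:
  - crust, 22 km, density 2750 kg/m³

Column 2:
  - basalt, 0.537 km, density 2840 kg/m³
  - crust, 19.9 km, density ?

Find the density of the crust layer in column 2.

2770 kg/m³

Take the compensation level at the base of the deeper column (depth z_c below the surface of column 1) and equate Σ ρ_i t_i down to z_c; mantle fills any gap and the z_c terms cancel.
Column 1: 22×2750 + (z_c − 22)×3310
Column 2: 0.399×0 + 0.537×2840 + 19.9×ρ + (z_c − 0.399 − 20.437)×3310
The z_c×3310 term appears on both sides and cancels. Collect the known terms of each column as K = Σ(ρt)_known − 3310 × (depth of known layers): K_1 = 60500 − 3310×22 = −12320; K_2 = 1525.08 − 3310×(0.399 + 20.437) = −67442.08.
Balance: K_1 = K_2 + 19.9×ρ, so ρ = (K_1 − K_2)/19.9 = 55122.1/19.9 = 2770 kg/m³.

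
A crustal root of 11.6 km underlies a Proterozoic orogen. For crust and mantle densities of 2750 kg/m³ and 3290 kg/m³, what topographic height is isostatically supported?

2.28 km

For local isostatic compensation: ρ_c h = (ρ_m − ρ_c) r.
h = r (ρ_m − ρ_c) / ρ_c = 11.6 km × (3290 − 2750) / 2750 = 2.28 km.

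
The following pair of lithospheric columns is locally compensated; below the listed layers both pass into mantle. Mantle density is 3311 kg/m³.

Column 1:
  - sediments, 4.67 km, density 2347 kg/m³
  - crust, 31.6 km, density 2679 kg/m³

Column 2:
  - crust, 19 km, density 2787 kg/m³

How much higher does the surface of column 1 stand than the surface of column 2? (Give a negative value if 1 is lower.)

For any compensation level in the mantle, the mantle terms cancel and isostasy reduces to e = (Σt_1 − Σt_2) − (Σ(ρt)_1 − Σ(ρt)_2) / ρ_m.
Σt_1 = 36.27 km; Σt_2 = 19 km; Σ(ρt)_1 = 95616.89; Σ(ρt)_2 = 52953 (in km·kg/m³).
e = (36.27 − 19) − (95616.89 − 52953) / 3311 = 4.38 km.

4.38 km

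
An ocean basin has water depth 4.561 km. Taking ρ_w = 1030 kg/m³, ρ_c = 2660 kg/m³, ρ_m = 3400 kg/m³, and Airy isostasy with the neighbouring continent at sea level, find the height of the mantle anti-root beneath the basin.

Balancing pressure at the compensation depth: replacing crust with seawater at the top is compensated by replacing crust with mantle at the base: d (ρ_c − ρ_w) = a (ρ_m − ρ_c).
a = d (ρ_c − ρ_w)/(ρ_m − ρ_c) = 4.561 km × 1630/740 = 10 km.

10 km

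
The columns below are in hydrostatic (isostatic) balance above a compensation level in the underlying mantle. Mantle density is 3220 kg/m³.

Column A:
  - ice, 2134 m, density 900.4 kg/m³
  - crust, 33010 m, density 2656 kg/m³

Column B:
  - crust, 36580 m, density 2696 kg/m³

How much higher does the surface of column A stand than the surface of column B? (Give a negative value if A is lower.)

For any compensation level in the mantle, the mantle terms cancel and isostasy reduces to e = (Σt_A − Σt_B) − (Σ(ρt)_A − Σ(ρt)_B) / ρ_m.
Σt_A = 35144 m; Σt_B = 36580 m; Σ(ρt)_A = 89596013.6; Σ(ρt)_B = 98619680 (in m·kg/m³).
e = (35144 − 36580) − (89596013.6 − 98619680) / 3220 = 1370 m.

1370 m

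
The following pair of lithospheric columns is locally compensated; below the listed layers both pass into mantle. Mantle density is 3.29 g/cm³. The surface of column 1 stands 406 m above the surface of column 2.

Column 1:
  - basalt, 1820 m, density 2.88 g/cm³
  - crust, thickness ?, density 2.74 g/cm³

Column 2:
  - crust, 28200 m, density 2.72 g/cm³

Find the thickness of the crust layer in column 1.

30300 m

Take the compensation level at the base of the deeper column (depth z_c below the surface of column 1) and equate Σ ρ_i t_i down to z_c; mantle fills any gap and the z_c terms cancel.
Column 1: 1820×2.88 + x×2.74 + (z_c − 1820 − x)×3.29
Column 2: 406×0 + 28200×2.72 + (z_c − 406 − 28200)×3.29
The z_c×3.29 term appears on both sides and cancels. Collect the known terms of each column as K = Σ(ρt)_known − 3.29 × (depth of known layers): K_1 = 5241.6 − 3.29×1820 = −746.2; K_2 = 76704 − 3.29×(406 + 28200) = −17409.74.
Balance: K_1 − x×(3.29 − 2.74) = K_2, so x = (K_1 − K_2)/(3.29 − 2.74) = 16663.5/0.55 = 30300 m.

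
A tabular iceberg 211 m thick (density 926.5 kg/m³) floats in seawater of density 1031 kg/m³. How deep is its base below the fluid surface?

190 m

Draft d = t ρ_obj/ρ_fluid = 211 m × 926.5/1031 = 190 m.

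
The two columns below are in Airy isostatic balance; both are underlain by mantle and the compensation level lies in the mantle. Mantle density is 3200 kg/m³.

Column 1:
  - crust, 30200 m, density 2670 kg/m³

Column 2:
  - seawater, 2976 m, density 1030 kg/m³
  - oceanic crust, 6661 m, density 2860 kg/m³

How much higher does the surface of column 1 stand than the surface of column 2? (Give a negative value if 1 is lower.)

For any compensation level in the mantle, the mantle terms cancel and isostasy reduces to e = (Σt_1 − Σt_2) − (Σ(ρt)_1 − Σ(ρt)_2) / ρ_m.
Σt_1 = 30200 m; Σt_2 = 9637 m; Σ(ρt)_1 = 80634000; Σ(ρt)_2 = 22115740 (in m·kg/m³).
e = (30200 − 9637) − (80634000 − 22115740) / 3200 = 2280 m.

2280 m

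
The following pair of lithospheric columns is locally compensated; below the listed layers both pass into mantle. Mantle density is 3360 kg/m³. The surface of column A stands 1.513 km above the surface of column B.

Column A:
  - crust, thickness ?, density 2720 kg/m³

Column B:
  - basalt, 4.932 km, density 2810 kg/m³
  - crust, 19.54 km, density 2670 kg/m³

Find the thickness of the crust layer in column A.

Take the compensation level at the base of the deeper column (depth z_c below the surface of column A) and equate Σ ρ_i t_i down to z_c; mantle fills any gap and the z_c terms cancel.
Column A: x×2720 + (z_c − 0 − x)×3360
Column B: 1.513×0 + 4.932×2810 + 19.54×2670 + (z_c − 1.513 − 24.472)×3360
The z_c×3360 term appears on both sides and cancels. Collect the known terms of each column as K = Σ(ρt)_known − 3360 × (depth of known layers): K_A = 0 − 3360×0 = 0; K_B = 66030.72 − 3360×(1.513 + 24.472) = −21278.88.
Balance: K_A − x×(3360 − 2720) = K_B, so x = (K_A − K_B)/(3360 − 2720) = 21278.9/640 = 33.2 km.

33.2 km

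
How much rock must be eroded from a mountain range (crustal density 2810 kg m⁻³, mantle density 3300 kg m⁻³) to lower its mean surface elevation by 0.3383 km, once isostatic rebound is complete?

2.28 km

Net drop Δ = e − u = e − e ρ_c/ρ_m = e (ρ_m − ρ_c)/ρ_m.
e = Δ ρ_m/(ρ_m − ρ_c) = 0.3383 km × 3300/490 = 2.28 km.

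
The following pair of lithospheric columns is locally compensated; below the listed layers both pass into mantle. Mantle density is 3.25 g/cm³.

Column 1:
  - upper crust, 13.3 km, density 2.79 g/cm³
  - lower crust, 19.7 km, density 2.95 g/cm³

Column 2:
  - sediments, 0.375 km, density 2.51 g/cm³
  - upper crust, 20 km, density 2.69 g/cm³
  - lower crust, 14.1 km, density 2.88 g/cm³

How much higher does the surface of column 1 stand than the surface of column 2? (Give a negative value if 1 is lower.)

−1.44 km

For any compensation level in the mantle, the mantle terms cancel and isostasy reduces to e = (Σt_1 − Σt_2) − (Σ(ρt)_1 − Σ(ρt)_2) / ρ_m.
Σt_1 = 33 km; Σt_2 = 34.475 km; Σ(ρt)_1 = 95.222; Σ(ρt)_2 = 95.34925 (in km·g/cm³).
e = (33 − 34.475) − (95.222 − 95.34925) / 3.25 = −1.44 km.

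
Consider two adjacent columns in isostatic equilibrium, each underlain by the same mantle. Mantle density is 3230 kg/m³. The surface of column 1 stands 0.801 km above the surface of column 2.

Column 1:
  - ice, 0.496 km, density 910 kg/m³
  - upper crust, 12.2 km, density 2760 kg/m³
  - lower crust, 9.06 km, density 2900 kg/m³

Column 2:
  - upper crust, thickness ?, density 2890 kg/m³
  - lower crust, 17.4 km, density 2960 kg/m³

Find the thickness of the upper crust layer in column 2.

7.62 km

Take the compensation level at the base of the deeper column (depth z_c below the surface of column 1) and equate Σ ρ_i t_i down to z_c; mantle fills any gap and the z_c terms cancel.
Column 1: 0.496×910 + 12.2×2760 + 9.06×2900 + (z_c − 21.756)×3230
Column 2: 0.801×0 + x×2890 + 17.4×2960 + (z_c − 0.801 − 17.4 − x)×3230
The z_c×3230 term appears on both sides and cancels. Collect the known terms of each column as K = Σ(ρt)_known − 3230 × (depth of known layers): K_1 = 60397.36 − 3230×21.756 = −9874.52; K_2 = 51504 − 3230×(0.801 + 17.4) = −7285.23.
Balance: K_1 = K_2 − x×(3230 − 2890), so x = (K_2 − K_1)/(3230 − 2890) = 2589.29/340 = 7.62 km.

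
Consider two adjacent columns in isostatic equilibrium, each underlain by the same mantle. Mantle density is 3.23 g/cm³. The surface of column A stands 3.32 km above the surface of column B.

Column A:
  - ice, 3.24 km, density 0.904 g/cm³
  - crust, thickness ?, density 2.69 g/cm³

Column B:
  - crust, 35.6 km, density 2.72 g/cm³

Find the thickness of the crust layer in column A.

Take the compensation level at the base of the deeper column (depth z_c below the surface of column A) and equate Σ ρ_i t_i down to z_c; mantle fills any gap and the z_c terms cancel.
Column A: 3.24×0.904 + x×2.69 + (z_c − 3.24 − x)×3.23
Column B: 3.32×0 + 35.6×2.72 + (z_c − 3.32 − 35.6)×3.23
The z_c×3.23 term appears on both sides and cancels. Collect the known terms of each column as K = Σ(ρt)_known − 3.23 × (depth of known layers): K_A = 2.92896 − 3.23×3.24 = −7.53624; K_B = 96.832 − 3.23×(3.32 + 35.6) = −28.8796.
Balance: K_A − x×(3.23 − 2.69) = K_B, so x = (K_A − K_B)/(3.23 − 2.69) = 21.3434/0.54 = 39.5 km.

39.5 km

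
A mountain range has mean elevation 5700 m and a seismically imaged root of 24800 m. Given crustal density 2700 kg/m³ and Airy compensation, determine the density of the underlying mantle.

3320 kg/m³

Airy balance: ρ_c h = (ρ_m − ρ_c) r → ρ_m = ρ_c (1 + h/r).
ρ_m = 2700 × (1 + 5700 m/24800 m) = 3320 kg/m³.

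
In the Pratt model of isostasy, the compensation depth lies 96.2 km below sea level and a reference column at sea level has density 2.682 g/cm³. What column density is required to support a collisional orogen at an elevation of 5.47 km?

Pratt balance: ρ_ref D = ρ (D + h).
ρ = ρ_ref D/(D + h) = 2.682 × 96.2 km/(96.2 km + 5.47 km) = 2.54 g/cm³.

2.54 g/cm³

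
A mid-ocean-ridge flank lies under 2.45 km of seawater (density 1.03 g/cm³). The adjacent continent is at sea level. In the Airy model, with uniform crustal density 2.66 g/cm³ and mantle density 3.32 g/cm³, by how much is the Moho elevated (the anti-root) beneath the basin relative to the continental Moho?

6.05 km

Isostatic balance requires: replacing crust with seawater at the top is compensated by replacing crust with mantle at the base: d (ρ_c − ρ_w) = a (ρ_m − ρ_c).
a = d (ρ_c − ρ_w)/(ρ_m − ρ_c) = 2.45 km × 1.63/0.66 = 6.05 km.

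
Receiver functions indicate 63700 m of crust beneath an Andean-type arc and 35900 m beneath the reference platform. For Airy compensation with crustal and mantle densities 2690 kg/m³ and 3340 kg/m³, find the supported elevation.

5410 m

Excess crust Δ = 63700 m − 35900 m = 27800 m, split between elevation h and root r with h + r = Δ.
Airy balance ρ_c h = (ρ_m − ρ_c) r gives r = h ρ_c/(ρ_m − ρ_c), so h (1 + ρ_c/(ρ_m − ρ_c)) = Δ, i.e. h = Δ (ρ_m − ρ_c)/ρ_m.
h = 27800 m × 650/3340 = 5410 m.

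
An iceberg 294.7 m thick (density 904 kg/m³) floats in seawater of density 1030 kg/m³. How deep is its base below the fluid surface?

Draft d = t ρ_obj/ρ_fluid = 294.7 m × 904/1030 = 259 m.

259 m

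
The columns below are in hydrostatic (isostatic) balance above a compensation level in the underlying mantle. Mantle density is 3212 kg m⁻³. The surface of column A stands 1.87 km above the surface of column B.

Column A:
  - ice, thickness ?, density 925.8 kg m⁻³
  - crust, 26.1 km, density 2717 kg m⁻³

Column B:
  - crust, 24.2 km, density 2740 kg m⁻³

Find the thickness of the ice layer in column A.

Take the compensation level at the base of the deeper column (depth z_c below the surface of column A) and equate Σ ρ_i t_i down to z_c; mantle fills any gap and the z_c terms cancel.
Column A: x×925.8 + 26.1×2717 + (z_c − 26.1 − x)×3212
Column B: 1.87×0 + 24.2×2740 + (z_c − 1.87 − 24.2)×3212
The z_c×3212 term appears on both sides and cancels. Collect the known terms of each column as K = Σ(ρt)_known − 3212 × (depth of known layers): K_A = 70913.7 − 3212×26.1 = −12919.5; K_B = 66308 − 3212×(1.87 + 24.2) = −17428.84.
Balance: K_A − x×(3212 − 925.8) = K_B, so x = (K_A − K_B)/(3212 − 925.8) = 4509.34/2286.2 = 1.97 km.

1.97 km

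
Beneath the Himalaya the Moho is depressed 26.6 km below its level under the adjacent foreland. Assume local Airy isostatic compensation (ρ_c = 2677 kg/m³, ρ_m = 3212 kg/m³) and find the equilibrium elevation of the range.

Balancing pressure at the compensation depth: ρ_c h = (ρ_m − ρ_c) r.
h = r (ρ_m − ρ_c) / ρ_c = 26.6 km × (3212 − 2677) / 2677 = 5.32 km.

5.32 km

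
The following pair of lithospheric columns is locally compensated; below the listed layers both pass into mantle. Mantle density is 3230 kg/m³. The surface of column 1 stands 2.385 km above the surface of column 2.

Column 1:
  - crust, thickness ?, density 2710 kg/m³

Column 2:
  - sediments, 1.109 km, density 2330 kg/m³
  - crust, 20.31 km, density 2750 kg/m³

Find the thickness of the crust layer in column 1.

35.5 km

Take the compensation level at the base of the deeper column (depth z_c below the surface of column 1) and equate Σ ρ_i t_i down to z_c; mantle fills any gap and the z_c terms cancel.
Column 1: x×2710 + (z_c − 0 − x)×3230
Column 2: 2.385×0 + 1.109×2330 + 20.31×2750 + (z_c − 2.385 − 21.419)×3230
The z_c×3230 term appears on both sides and cancels. Collect the known terms of each column as K = Σ(ρt)_known − 3230 × (depth of known layers): K_1 = 0 − 3230×0 = 0; K_2 = 58436.47 − 3230×(2.385 + 21.419) = −18450.45.
Balance: K_1 − x×(3230 − 2710) = K_2, so x = (K_1 − K_2)/(3230 − 2710) = 18450.5/520 = 35.5 km.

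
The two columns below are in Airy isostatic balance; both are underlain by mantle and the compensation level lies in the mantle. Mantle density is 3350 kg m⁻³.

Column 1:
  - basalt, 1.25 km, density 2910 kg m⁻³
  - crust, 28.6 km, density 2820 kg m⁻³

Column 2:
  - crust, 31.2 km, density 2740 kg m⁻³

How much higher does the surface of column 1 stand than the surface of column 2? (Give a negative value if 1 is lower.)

For any compensation level in the mantle, the mantle terms cancel and isostasy reduces to e = (Σt_1 − Σt_2) − (Σ(ρt)_1 − Σ(ρt)_2) / ρ_m.
Σt_1 = 29.85 km; Σt_2 = 31.2 km; Σ(ρt)_1 = 84289.5; Σ(ρt)_2 = 85488 (in km·kg m⁻³).
e = (29.85 − 31.2) − (84289.5 − 85488) / 3350 = −0.992 km.

−0.992 km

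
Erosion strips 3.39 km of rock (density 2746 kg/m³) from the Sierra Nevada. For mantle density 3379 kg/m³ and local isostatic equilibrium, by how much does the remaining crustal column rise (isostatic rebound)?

Unloading: uplift u = e ρ_c/ρ_m = 3.39 km × 2746/3379 = 2.75 km.

2.75 km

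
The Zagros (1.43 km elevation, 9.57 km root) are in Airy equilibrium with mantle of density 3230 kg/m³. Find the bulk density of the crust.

2810 kg/m³

ρ_c h = (ρ_m − ρ_c) r → ρ_c (h + r) = ρ_m r → ρ_c = ρ_m r / (h + r).
ρ_c = 3230 × 9.57 km / (1.43 km + 9.57 km) = 2810 kg/m³.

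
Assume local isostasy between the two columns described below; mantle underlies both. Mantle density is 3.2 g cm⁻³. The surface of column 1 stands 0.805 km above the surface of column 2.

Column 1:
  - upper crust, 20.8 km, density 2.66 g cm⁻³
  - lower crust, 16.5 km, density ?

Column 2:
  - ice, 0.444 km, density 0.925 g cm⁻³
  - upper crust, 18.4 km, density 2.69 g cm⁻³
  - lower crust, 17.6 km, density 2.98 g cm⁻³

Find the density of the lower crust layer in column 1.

Take the compensation level at the base of the deeper column (depth z_c below the surface of column 1) and equate Σ ρ_i t_i down to z_c; mantle fills any gap and the z_c terms cancel.
Column 1: 20.8×2.66 + 16.5×ρ + (z_c − 37.3)×3.2
Column 2: 0.805×0 + 0.444×0.925 + 18.4×2.69 + 17.6×2.98 + (z_c − 0.805 − 36.444)×3.2
The z_c×3.2 term appears on both sides and cancels. Collect the known terms of each column as K = Σ(ρt)_known − 3.2 × (depth of known layers): K_1 = 55.328 − 3.2×37.3 = −64.032; K_2 = 102.3547 − 3.2×(0.805 + 36.444) = −16.8421.
Balance: K_1 + 16.5×ρ = K_2, so ρ = (K_2 − K_1)/16.5 = 47.1899/16.5 = 2.86 g cm⁻³.

2.86 g cm⁻³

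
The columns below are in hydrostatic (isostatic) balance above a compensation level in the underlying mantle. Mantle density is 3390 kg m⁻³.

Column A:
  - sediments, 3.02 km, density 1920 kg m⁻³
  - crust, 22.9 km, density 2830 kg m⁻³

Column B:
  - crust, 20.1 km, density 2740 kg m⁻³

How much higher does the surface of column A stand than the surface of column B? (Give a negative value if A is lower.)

1.24 km

For any compensation level in the mantle, the mantle terms cancel and isostasy reduces to e = (Σt_A − Σt_B) − (Σ(ρt)_A − Σ(ρt)_B) / ρ_m.
Σt_A = 25.92 km; Σt_B = 20.1 km; Σ(ρt)_A = 70605.4; Σ(ρt)_B = 55074 (in km·kg m⁻³).
e = (25.92 − 20.1) − (70605.4 − 55074) / 3390 = 1.24 km.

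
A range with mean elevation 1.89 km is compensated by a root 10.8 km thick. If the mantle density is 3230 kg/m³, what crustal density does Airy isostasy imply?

2750 kg/m³

ρ_c h = (ρ_m − ρ_c) r → ρ_c (h + r) = ρ_m r → ρ_c = ρ_m r / (h + r).
ρ_c = 3230 × 10.8 km / (1.89 km + 10.8 km) = 2750 kg/m³.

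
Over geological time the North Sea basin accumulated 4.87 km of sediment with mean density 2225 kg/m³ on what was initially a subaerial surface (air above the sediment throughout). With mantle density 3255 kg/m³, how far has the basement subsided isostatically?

Subaerial load: s = t ρ_sed / ρ_m = 4.87 km × 2225/3255 = 3.33 km.

3.33 km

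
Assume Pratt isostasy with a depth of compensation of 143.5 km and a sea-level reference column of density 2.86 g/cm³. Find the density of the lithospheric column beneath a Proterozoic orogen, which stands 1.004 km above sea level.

2.84 g/cm³

Pratt balance: ρ_ref D = ρ (D + h).
ρ = ρ_ref D/(D + h) = 2.86 × 143.5 km/(143.5 km + 1.004 km) = 2.84 g/cm³.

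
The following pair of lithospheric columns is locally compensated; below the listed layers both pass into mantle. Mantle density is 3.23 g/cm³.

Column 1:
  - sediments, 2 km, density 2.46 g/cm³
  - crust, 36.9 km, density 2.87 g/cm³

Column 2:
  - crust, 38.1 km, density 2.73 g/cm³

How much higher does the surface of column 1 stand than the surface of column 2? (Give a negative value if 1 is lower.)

−1.31 km

For any compensation level in the mantle, the mantle terms cancel and isostasy reduces to e = (Σt_1 − Σt_2) − (Σ(ρt)_1 − Σ(ρt)_2) / ρ_m.
Σt_1 = 38.9 km; Σt_2 = 38.1 km; Σ(ρt)_1 = 110.823; Σ(ρt)_2 = 104.013 (in km·g/cm³).
e = (38.9 − 38.1) − (110.823 − 104.013) / 3.23 = −1.31 km.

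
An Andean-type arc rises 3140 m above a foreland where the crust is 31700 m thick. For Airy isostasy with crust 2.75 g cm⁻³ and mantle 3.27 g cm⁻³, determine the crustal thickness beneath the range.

51400 m

Root depth r = h ρ_c / (ρ_m − ρ_c) = 3140 m × 2.75 / 0.52 = 16610 m.
Total thickness = T + h + r = 31700 m + 3140 m + 16610 m = 51400 m.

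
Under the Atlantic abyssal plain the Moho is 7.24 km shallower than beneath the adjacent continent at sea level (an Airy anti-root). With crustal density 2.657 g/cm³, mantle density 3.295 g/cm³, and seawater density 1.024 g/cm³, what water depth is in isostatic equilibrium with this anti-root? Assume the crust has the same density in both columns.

2.83 km

Replacing a thickness d of crust by seawater at the top must be balanced by replacing crust with mantle at the base: d (ρ_c − ρ_w) = a (ρ_m − ρ_c).
d = a (ρ_m − ρ_c)/(ρ_c − ρ_w) = 7.24 km × 0.638/1.633 = 2.83 km.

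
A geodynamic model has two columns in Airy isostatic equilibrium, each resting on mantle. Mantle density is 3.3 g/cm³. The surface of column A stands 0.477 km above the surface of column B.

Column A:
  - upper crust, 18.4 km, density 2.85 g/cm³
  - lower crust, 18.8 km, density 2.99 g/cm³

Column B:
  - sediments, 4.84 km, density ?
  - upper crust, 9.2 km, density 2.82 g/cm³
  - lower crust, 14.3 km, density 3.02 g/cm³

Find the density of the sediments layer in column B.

Take the compensation level at the base of the deeper column (depth z_c below the surface of column A) and equate Σ ρ_i t_i down to z_c; mantle fills any gap and the z_c terms cancel.
Column A: 18.4×2.85 + 18.8×2.99 + (z_c − 37.2)×3.3
Column B: 0.477×0 + 4.84×ρ + 9.2×2.82 + 14.3×3.02 + (z_c − 0.477 − 28.34)×3.3
The z_c×3.3 term appears on both sides and cancels. Collect the known terms of each column as K = Σ(ρt)_known − 3.3 × (depth of known layers): K_A = 108.652 − 3.3×37.2 = −14.108; K_B = 69.13 − 3.3×(0.477 + 28.34) = −25.9661.
Balance: K_A = K_B + 4.84×ρ, so ρ = (K_A − K_B)/4.84 = 11.8581/4.84 = 2.45 g/cm³.

2.45 g/cm³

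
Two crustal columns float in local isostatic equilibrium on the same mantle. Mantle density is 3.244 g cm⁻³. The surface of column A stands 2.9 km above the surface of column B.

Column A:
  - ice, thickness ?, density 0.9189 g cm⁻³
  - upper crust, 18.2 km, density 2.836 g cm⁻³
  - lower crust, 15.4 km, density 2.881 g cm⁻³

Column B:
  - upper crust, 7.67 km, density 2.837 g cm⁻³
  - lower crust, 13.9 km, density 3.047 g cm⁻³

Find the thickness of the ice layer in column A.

0.968 km

Take the compensation level at the base of the deeper column (depth z_c below the surface of column A) and equate Σ ρ_i t_i down to z_c; mantle fills any gap and the z_c terms cancel.
Column A: x×0.9189 + 18.2×2.836 + 15.4×2.881 + (z_c − 33.6 − x)×3.244
Column B: 2.9×0 + 7.67×2.837 + 13.9×3.047 + (z_c − 2.9 − 21.57)×3.244
The z_c×3.244 term appears on both sides and cancels. Collect the known terms of each column as K = Σ(ρt)_known − 3.244 × (depth of known layers): K_A = 95.9826 − 3.244×33.6 = −13.0158; K_B = 64.11309 − 3.244×(2.9 + 21.57) = −15.26759.
Balance: K_A − x×(3.244 − 0.9189) = K_B, so x = (K_A − K_B)/(3.244 − 0.9189) = 2.25179/2.3251 = 0.968 km.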